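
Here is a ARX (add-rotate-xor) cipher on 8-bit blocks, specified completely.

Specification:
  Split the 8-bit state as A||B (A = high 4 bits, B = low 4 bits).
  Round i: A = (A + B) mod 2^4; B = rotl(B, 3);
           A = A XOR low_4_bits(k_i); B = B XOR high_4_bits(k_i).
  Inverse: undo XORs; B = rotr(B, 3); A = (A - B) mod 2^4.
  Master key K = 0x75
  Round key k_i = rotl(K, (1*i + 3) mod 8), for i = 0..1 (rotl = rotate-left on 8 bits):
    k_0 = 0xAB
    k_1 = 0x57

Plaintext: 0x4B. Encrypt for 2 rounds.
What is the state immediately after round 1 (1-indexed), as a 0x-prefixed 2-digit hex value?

s_0 = plaintext = 0x4B
s_1 = Round(s_0, k_0) = 0x47
s_2 = Round(s_1, k_1) = 0xCE

0x47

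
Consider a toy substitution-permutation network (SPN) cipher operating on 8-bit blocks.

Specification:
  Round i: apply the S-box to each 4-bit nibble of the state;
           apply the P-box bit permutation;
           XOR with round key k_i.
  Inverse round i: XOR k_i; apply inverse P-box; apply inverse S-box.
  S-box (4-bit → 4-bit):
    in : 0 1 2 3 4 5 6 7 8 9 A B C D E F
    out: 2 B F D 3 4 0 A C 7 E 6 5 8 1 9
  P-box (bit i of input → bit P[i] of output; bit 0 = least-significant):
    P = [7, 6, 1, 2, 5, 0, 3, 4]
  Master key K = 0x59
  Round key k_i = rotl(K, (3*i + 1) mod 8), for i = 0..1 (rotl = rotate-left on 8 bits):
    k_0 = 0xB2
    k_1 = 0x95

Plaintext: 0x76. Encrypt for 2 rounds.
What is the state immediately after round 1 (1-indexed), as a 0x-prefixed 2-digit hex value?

0xA3

s_0 = plaintext = 0x76
s_1 = Round(s_0, k_0) = 0xA3
s_2 = Round(s_1, k_1) = 0x0A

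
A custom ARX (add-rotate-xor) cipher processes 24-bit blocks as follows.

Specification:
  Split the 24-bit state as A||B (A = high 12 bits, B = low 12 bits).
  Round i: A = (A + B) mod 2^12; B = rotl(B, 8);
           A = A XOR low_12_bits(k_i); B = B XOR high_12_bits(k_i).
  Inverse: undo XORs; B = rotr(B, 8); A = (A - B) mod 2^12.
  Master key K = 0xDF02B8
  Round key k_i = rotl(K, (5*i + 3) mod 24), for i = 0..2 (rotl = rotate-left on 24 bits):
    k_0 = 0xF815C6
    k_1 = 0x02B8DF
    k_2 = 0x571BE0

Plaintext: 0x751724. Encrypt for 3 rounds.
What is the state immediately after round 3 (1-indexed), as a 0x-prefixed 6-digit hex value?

s_0 = plaintext = 0x751724
s_1 = Round(s_0, k_0) = 0xBB3BF3
s_2 = Round(s_1, k_1) = 0xF79394
s_3 = Round(s_2, k_2) = 0x8ED148

0x8ED148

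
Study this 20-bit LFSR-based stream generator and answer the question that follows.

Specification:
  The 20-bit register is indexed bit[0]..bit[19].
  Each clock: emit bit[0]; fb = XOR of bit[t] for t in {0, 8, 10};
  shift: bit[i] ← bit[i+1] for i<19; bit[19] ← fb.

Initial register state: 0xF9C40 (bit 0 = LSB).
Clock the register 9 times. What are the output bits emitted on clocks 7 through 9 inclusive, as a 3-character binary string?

100

reg_0 = 0xF9C40
clock 1: out=0, reg = 0xFCE20
clock 2: out=0, reg = 0xFE710
clock 3: out=0, reg = 0x7F388
clock 4: out=0, reg = 0xBF9C4
clock 5: out=0, reg = 0xDFCE2
clock 6: out=0, reg = 0xEFE71
clock 7: out=1, reg = 0x77F38
clock 8: out=0, reg = 0x3BF9C
clock 9: out=0, reg = 0x1DFCE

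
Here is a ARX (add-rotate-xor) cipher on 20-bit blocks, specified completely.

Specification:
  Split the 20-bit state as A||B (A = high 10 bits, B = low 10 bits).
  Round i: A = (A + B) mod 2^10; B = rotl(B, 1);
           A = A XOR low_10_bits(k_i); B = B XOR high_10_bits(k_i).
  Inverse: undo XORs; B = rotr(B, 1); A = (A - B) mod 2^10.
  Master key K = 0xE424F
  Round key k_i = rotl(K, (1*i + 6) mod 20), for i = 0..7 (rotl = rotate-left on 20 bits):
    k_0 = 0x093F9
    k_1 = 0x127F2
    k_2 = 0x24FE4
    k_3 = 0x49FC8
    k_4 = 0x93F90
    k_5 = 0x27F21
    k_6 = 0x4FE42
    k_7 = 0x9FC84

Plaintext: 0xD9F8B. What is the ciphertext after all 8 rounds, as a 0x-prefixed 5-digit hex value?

0x0E7B3

s_0 = plaintext = 0xD9F8B
s_1 = Round(s_0, k_0) = 0x42F33
s_2 = Round(s_1, k_1) = 0xF322E
s_3 = Round(s_2, k_2) = 0x878CE
s_4 = Round(s_3, k_3) = 0x490BB
s_5 = Round(s_4, k_4) = 0x93F39
s_6 = Round(s_5, k_5) = 0xAA6EC
s_7 = Round(s_6, k_6) = 0xF5CE6
s_8 = Round(s_7, k_7) = 0x0E7B3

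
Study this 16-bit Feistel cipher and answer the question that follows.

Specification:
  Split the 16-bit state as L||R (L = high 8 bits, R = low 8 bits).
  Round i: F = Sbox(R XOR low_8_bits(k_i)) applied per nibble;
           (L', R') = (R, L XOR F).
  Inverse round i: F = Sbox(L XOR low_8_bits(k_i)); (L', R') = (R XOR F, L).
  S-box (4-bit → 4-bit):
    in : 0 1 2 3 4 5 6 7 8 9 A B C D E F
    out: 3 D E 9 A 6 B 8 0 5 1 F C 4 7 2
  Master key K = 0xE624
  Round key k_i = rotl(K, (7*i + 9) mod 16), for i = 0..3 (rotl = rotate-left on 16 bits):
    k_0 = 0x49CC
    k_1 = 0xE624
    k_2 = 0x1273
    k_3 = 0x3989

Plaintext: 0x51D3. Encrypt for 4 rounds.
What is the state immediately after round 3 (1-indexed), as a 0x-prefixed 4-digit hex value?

s_0 = plaintext = 0x51D3
s_1 = Round(s_0, k_0) = 0xD383
s_2 = Round(s_1, k_1) = 0x83CB
s_3 = Round(s_2, k_2) = 0xCB73
s_4 = Round(s_3, k_3) = 0x73EA

0xCB73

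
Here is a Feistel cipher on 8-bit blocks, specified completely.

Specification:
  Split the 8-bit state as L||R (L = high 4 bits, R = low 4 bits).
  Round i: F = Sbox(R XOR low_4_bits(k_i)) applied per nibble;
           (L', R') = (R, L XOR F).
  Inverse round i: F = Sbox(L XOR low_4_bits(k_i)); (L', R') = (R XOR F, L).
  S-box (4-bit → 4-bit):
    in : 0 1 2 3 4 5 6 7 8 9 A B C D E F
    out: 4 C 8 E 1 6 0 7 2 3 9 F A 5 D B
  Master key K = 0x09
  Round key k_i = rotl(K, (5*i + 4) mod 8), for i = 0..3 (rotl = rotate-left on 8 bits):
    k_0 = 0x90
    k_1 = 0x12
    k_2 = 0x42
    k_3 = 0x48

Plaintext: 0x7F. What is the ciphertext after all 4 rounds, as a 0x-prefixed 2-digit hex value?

s_0 = plaintext = 0x7F
s_1 = Round(s_0, k_0) = 0xFC
s_2 = Round(s_1, k_1) = 0xC2
s_3 = Round(s_2, k_2) = 0x28
s_4 = Round(s_3, k_3) = 0x86

0x86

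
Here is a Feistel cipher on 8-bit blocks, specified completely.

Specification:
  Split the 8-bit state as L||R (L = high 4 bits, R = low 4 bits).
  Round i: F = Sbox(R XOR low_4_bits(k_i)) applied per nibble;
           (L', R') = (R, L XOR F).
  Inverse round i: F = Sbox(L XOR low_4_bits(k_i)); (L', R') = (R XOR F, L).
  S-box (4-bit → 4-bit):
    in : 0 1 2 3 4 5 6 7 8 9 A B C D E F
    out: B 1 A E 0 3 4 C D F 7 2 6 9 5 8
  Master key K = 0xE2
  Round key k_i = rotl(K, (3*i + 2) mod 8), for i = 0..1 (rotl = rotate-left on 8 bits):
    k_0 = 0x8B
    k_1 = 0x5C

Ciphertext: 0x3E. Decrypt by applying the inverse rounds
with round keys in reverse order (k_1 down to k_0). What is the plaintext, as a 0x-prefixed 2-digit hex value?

0xA6

s_0 = ciphertext = 0x3E
s_1 = InvRound(s_0, k_1) = 0x63
s_2 = InvRound(s_1, k_0) = 0xA6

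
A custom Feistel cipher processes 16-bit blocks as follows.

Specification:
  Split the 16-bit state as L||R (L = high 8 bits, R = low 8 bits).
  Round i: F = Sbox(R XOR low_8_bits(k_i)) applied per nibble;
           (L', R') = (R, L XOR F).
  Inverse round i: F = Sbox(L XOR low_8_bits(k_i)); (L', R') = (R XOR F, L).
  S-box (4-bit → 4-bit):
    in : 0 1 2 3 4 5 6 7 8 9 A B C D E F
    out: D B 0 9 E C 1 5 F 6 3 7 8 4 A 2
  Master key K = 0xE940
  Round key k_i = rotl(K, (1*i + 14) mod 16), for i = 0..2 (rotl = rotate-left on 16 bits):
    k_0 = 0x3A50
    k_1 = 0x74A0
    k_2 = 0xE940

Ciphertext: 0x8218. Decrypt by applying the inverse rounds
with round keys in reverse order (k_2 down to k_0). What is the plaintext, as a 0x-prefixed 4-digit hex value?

0x7C1D

s_0 = ciphertext = 0x8218
s_1 = InvRound(s_0, k_2) = 0x9882
s_2 = InvRound(s_1, k_1) = 0x1D98
s_3 = InvRound(s_2, k_0) = 0x7C1D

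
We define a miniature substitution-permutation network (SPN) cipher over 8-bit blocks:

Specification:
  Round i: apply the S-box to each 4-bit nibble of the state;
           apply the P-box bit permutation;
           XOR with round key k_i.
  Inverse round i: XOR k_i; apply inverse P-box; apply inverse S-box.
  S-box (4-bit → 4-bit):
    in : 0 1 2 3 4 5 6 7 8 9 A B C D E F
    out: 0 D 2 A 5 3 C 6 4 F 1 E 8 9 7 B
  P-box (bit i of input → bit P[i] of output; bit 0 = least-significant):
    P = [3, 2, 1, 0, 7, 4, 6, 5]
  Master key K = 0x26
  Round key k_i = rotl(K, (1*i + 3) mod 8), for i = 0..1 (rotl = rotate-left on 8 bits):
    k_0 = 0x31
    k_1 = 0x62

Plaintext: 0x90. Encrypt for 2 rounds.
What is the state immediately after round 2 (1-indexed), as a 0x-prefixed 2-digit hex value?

s_0 = plaintext = 0x90
s_1 = Round(s_0, k_0) = 0xC1
s_2 = Round(s_1, k_1) = 0x49

0x49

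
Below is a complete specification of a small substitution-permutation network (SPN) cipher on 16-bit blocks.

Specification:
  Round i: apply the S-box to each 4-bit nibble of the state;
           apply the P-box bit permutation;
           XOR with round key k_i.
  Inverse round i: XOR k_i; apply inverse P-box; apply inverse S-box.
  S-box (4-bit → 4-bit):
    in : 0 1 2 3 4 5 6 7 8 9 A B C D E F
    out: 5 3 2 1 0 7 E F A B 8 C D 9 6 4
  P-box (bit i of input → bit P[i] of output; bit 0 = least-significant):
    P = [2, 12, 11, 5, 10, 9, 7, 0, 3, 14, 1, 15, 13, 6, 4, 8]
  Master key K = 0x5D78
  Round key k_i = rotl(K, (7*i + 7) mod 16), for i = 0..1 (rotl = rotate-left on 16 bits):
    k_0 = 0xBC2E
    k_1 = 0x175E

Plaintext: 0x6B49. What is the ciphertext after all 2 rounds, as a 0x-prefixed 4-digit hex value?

s_0 = plaintext = 0x6B49
s_1 = Round(s_0, k_0) = 0x2D58
s_2 = Round(s_1, k_1) = 0x81B6

0x81B6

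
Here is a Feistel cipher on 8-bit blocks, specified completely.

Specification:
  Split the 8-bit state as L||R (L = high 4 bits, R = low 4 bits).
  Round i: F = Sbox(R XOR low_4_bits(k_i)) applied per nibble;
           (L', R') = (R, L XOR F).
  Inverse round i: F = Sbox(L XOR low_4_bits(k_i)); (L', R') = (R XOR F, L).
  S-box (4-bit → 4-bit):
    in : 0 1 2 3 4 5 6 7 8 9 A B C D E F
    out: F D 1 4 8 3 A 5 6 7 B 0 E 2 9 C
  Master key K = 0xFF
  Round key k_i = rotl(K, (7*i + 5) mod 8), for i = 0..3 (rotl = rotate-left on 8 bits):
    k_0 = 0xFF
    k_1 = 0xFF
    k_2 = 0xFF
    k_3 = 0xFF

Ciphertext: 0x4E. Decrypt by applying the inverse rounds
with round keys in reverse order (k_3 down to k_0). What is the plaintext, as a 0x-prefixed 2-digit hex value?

s_0 = ciphertext = 0x4E
s_1 = InvRound(s_0, k_3) = 0xE4
s_2 = InvRound(s_1, k_2) = 0x9E
s_3 = InvRound(s_2, k_1) = 0x49
s_4 = InvRound(s_3, k_0) = 0x94

0x94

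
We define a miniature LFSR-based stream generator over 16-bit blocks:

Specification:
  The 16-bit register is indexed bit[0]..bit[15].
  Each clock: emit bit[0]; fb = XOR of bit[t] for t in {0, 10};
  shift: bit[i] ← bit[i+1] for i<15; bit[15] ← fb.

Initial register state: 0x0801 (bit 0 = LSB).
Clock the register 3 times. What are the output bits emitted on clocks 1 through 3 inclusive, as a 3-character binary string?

reg_0 = 0x0801
clock 1: out=1, reg = 0x8400
clock 2: out=0, reg = 0xC200
clock 3: out=0, reg = 0x6100

100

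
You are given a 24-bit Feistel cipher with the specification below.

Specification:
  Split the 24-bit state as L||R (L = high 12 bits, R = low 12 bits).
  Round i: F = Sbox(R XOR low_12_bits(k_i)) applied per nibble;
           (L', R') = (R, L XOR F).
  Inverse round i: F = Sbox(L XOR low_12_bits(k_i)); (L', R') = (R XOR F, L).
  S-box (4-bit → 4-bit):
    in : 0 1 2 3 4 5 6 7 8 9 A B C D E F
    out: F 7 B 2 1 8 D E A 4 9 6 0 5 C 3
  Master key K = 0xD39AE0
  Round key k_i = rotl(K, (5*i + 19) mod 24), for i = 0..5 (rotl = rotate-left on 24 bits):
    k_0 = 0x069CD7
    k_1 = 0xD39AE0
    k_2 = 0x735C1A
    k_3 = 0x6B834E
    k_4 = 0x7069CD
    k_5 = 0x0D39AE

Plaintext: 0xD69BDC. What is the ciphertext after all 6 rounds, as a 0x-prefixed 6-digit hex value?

0x49A1CA

s_0 = plaintext = 0xD69BDC
s_1 = Round(s_0, k_0) = 0xBDC39F
s_2 = Round(s_1, k_1) = 0x39FF3F
s_3 = Round(s_2, k_2) = 0xF3F127
s_4 = Round(s_3, k_3) = 0x1274EB
s_5 = Round(s_4, k_4) = 0x4EB49A
s_6 = Round(s_5, k_5) = 0x49A1CA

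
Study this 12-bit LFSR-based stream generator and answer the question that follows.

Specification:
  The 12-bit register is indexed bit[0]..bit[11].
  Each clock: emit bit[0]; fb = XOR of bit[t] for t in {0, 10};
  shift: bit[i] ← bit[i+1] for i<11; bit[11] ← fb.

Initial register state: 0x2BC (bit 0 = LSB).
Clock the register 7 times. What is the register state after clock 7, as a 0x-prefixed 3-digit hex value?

reg_0 = 0x2BC
clock 1: out=0, reg = 0x15E
clock 2: out=0, reg = 0x0AF
clock 3: out=1, reg = 0x857
clock 4: out=1, reg = 0xC2B
clock 5: out=1, reg = 0x615
clock 6: out=1, reg = 0x30A
clock 7: out=0, reg = 0x185

0x185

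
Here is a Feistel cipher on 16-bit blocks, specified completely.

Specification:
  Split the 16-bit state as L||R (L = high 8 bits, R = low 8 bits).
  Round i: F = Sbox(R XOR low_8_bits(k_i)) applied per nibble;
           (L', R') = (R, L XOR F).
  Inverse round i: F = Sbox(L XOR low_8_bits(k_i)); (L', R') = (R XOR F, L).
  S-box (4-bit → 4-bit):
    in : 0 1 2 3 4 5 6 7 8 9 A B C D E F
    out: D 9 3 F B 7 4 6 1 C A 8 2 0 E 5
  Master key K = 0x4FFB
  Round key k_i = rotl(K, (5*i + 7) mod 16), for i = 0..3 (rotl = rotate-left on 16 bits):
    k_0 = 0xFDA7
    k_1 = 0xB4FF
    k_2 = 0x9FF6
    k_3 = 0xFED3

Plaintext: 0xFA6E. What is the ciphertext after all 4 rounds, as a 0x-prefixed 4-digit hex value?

0x7DFC

s_0 = plaintext = 0xFA6E
s_1 = Round(s_0, k_0) = 0x6ED6
s_2 = Round(s_1, k_1) = 0xD652
s_3 = Round(s_2, k_2) = 0x527D
s_4 = Round(s_3, k_3) = 0x7DFC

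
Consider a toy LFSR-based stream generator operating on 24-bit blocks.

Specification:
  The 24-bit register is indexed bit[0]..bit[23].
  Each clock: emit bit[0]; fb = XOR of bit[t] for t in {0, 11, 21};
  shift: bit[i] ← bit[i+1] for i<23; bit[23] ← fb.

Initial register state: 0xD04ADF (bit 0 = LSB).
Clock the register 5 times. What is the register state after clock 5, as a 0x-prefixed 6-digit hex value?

reg_0 = 0xD04ADF
clock 1: out=1, reg = 0x68256F
clock 2: out=1, reg = 0x3412B7
clock 3: out=1, reg = 0x1A095B
clock 4: out=1, reg = 0x0D04AD
clock 5: out=1, reg = 0x868256

0x868256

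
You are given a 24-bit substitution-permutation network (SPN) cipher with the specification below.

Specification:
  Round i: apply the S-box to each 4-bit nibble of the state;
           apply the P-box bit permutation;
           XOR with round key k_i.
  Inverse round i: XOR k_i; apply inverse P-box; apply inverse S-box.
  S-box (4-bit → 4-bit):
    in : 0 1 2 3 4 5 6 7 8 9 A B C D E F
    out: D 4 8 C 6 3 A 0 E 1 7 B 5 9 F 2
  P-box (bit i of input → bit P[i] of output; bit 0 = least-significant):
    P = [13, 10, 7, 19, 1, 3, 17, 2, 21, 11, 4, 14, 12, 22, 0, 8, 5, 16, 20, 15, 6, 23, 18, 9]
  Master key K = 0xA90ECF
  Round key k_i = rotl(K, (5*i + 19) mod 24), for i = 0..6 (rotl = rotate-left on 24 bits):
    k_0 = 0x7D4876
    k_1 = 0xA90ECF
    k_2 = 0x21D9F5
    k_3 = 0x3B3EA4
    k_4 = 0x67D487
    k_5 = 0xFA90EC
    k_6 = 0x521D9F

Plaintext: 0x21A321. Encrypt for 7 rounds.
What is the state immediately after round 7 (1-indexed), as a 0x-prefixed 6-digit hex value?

s_0 = plaintext = 0x21A321
s_1 = Round(s_0, k_0) = 0x2D1AE3
s_2 = Round(s_1, k_1) = 0x838470
s_3 = Round(s_2, k_2) = 0xFD7264
s_4 = Round(s_3, k_3) = 0xBBFA08
s_5 = Round(s_4, k_4) = 0x8C5A71
s_6 = Round(s_5, k_5) = 0x0E8A5C
s_7 = Round(s_6, k_6) = 0x27B664

0x27B664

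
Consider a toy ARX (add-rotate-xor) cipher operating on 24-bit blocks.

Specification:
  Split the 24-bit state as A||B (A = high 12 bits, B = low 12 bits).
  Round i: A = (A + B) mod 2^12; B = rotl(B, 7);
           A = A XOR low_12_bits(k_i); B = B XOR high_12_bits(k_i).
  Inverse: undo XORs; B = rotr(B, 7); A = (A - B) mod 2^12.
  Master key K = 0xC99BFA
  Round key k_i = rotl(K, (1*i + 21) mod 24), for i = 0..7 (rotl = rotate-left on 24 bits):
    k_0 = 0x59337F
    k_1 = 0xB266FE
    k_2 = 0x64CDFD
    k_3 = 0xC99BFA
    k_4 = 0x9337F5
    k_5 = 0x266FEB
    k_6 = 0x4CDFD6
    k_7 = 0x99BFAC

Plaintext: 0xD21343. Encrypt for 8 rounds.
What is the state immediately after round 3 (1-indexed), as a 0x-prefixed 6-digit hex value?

s_0 = plaintext = 0xD21343
s_1 = Round(s_0, k_0) = 0x31B409
s_2 = Round(s_1, k_1) = 0x1DAF86
s_3 = Round(s_2, k_2) = 0xC9D530
s_4 = Round(s_3, k_3) = 0xA374B0
s_5 = Round(s_4, k_4) = 0x912116
s_6 = Round(s_5, k_5) = 0x5C396E
s_7 = Round(s_6, k_6) = 0x0E7386
s_8 = Round(s_7, k_7) = 0xBC1A87

0xC9D530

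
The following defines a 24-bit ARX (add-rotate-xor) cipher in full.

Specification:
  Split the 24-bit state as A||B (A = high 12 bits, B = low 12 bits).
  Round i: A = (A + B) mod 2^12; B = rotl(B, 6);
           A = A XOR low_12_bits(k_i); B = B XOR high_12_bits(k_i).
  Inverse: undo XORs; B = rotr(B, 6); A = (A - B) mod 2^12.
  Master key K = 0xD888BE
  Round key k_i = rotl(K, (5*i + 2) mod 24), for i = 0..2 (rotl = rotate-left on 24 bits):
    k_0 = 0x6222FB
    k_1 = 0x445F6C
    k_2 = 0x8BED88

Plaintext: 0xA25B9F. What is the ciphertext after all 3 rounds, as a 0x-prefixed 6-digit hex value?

0x021823

s_0 = plaintext = 0xA25B9F
s_1 = Round(s_0, k_0) = 0x73F1CC
s_2 = Round(s_1, k_1) = 0x667742
s_3 = Round(s_2, k_2) = 0x021823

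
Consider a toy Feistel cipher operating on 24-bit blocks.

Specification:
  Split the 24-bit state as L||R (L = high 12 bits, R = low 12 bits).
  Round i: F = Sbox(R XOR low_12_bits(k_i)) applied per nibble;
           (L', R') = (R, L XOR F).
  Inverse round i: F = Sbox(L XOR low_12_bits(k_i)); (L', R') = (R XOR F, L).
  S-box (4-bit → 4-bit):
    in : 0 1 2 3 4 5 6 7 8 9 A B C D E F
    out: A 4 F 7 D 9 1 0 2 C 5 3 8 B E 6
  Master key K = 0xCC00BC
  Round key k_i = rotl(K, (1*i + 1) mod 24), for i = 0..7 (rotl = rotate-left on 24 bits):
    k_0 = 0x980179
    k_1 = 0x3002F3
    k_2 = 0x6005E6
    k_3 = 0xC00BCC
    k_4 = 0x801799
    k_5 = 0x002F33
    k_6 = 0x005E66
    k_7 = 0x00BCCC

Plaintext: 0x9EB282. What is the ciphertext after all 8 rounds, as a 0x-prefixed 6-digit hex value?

0x528EDE

s_0 = plaintext = 0x9EB282
s_1 = Round(s_0, k_0) = 0x282E88
s_2 = Round(s_1, k_1) = 0xE88A81
s_3 = Round(s_2, k_2) = 0xA81898
s_4 = Round(s_3, k_3) = 0x898D1C
s_5 = Round(s_4, k_4) = 0xD1CDB1
s_6 = Round(s_5, k_5) = 0xDB1233
s_7 = Round(s_6, k_6) = 0x233528
s_8 = Round(s_7, k_7) = 0x528EDE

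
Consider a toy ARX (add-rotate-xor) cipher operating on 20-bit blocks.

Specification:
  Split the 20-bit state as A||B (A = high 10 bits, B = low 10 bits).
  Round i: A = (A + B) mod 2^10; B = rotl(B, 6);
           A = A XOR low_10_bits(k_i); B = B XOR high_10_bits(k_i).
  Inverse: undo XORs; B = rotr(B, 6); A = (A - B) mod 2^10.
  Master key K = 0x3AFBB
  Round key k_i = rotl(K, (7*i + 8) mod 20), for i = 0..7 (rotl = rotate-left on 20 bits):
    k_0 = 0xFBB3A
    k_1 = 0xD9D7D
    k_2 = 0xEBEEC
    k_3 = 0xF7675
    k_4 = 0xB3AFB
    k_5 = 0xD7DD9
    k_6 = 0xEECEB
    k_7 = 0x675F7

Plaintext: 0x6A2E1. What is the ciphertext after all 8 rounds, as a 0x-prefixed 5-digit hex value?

0xAB52F

s_0 = plaintext = 0x6A2E1
s_1 = Round(s_0, k_0) = 0xECF80
s_2 = Round(s_1, k_1) = 0x93B5F
s_3 = Round(s_2, k_2) = 0xD045A
s_4 = Round(s_3, k_3) = 0x7B958
s_5 = Round(s_4, k_4) = 0x6F4DB
s_6 = Round(s_5, k_5) = 0xD0592
s_7 = Round(s_6, k_6) = 0x0E322
s_8 = Round(s_7, k_7) = 0xAB52F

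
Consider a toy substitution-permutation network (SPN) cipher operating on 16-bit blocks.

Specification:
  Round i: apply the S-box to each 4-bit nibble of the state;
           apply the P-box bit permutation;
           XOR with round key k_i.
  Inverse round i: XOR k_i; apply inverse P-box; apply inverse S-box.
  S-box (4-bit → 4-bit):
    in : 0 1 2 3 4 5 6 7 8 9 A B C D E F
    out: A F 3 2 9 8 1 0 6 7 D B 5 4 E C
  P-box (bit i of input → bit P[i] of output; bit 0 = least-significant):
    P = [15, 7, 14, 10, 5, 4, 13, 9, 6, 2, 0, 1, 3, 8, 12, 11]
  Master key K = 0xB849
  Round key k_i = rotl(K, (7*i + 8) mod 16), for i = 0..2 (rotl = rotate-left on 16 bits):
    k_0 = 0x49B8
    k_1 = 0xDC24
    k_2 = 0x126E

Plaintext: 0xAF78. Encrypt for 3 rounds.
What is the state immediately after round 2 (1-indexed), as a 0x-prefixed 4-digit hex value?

s_0 = plaintext = 0xAF78
s_1 = Round(s_0, k_0) = 0x1133
s_2 = Round(s_1, k_1) = 0xC5FB
s_3 = Round(s_2, k_2) = 0xA4E4

0xC5FB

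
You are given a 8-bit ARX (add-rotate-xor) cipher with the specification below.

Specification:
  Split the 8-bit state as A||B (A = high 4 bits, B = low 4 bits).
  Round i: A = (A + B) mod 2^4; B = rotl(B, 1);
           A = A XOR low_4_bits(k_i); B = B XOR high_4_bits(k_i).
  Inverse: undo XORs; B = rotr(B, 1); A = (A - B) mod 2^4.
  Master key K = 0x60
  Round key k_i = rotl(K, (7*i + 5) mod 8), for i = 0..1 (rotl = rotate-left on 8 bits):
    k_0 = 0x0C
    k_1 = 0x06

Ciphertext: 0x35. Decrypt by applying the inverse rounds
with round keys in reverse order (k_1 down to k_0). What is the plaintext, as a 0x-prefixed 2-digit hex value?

s_0 = ciphertext = 0x35
s_1 = InvRound(s_0, k_1) = 0xBA
s_2 = InvRound(s_1, k_0) = 0x25

0x25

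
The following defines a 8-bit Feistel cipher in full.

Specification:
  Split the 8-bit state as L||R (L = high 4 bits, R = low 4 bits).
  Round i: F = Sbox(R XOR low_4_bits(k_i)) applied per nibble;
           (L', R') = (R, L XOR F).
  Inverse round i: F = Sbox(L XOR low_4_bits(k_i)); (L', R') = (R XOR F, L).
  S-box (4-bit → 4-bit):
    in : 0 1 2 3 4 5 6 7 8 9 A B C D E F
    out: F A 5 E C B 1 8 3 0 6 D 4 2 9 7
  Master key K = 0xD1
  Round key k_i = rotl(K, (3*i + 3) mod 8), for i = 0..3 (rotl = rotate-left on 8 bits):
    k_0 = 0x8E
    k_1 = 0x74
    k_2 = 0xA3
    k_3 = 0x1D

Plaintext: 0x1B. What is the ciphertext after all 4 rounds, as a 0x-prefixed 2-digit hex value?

s_0 = plaintext = 0x1B
s_1 = Round(s_0, k_0) = 0xBA
s_2 = Round(s_1, k_1) = 0xA2
s_3 = Round(s_2, k_2) = 0x20
s_4 = Round(s_3, k_3) = 0x00

0x00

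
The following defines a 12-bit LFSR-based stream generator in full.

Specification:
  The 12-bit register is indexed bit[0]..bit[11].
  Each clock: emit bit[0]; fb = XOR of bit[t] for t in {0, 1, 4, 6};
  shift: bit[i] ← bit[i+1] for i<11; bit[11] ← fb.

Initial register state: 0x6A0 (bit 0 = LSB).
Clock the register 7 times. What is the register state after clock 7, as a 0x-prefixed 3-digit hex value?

0x00D

reg_0 = 0x6A0
clock 1: out=0, reg = 0x350
clock 2: out=0, reg = 0x1A8
clock 3: out=0, reg = 0x0D4
clock 4: out=0, reg = 0x06A
clock 5: out=0, reg = 0x035
clock 6: out=1, reg = 0x01A
clock 7: out=0, reg = 0x00D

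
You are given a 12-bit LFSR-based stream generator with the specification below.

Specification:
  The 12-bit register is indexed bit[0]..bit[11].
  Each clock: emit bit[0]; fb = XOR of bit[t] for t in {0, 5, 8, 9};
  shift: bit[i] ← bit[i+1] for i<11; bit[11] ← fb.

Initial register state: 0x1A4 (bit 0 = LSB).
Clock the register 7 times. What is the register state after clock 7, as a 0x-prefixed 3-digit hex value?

reg_0 = 0x1A4
clock 1: out=0, reg = 0x0D2
clock 2: out=0, reg = 0x069
clock 3: out=1, reg = 0x034
clock 4: out=0, reg = 0x81A
clock 5: out=0, reg = 0x40D
clock 6: out=1, reg = 0xA06
clock 7: out=0, reg = 0xD03

0xD03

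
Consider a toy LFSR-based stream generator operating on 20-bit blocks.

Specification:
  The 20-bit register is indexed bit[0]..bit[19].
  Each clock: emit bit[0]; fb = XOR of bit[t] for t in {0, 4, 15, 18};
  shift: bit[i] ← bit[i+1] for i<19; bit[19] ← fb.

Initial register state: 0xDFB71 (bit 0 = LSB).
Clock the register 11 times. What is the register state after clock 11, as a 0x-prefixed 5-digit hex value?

reg_0 = 0xDFB71
clock 1: out=1, reg = 0x6FDB8
clock 2: out=0, reg = 0xB7EDC
clock 3: out=0, reg = 0xDBF6E
clock 4: out=0, reg = 0x6DFB7
clock 5: out=1, reg = 0x36FDB
clock 6: out=1, reg = 0x1B7ED
clock 7: out=1, reg = 0x0DBF6
clock 8: out=0, reg = 0x06DFB
clock 9: out=1, reg = 0x036FD
clock 10: out=1, reg = 0x01B7E
clock 11: out=0, reg = 0x80DBF

0x80DBF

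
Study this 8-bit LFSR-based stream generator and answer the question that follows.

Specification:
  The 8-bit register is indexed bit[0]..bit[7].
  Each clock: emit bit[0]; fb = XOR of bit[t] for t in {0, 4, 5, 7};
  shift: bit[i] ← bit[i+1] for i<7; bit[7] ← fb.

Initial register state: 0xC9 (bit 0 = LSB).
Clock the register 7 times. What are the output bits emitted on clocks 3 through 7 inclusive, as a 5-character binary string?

reg_0 = 0xC9
clock 1: out=1, reg = 0x64
clock 2: out=0, reg = 0xB2
clock 3: out=0, reg = 0xD9
clock 4: out=1, reg = 0xEC
clock 5: out=0, reg = 0x76
clock 6: out=0, reg = 0x3B
clock 7: out=1, reg = 0x9D

01001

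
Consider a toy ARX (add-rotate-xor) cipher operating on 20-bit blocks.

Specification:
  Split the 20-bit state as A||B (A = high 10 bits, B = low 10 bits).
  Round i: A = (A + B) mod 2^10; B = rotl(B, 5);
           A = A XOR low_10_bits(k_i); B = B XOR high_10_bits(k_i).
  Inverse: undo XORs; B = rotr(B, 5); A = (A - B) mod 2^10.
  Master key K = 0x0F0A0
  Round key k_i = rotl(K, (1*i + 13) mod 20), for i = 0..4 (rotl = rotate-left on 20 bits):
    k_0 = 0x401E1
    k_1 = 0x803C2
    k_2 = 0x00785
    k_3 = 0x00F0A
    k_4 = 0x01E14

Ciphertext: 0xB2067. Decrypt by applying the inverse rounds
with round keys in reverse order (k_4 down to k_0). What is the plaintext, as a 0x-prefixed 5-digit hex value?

s_0 = ciphertext = 0xB2067
s_1 = InvRound(s_0, k_4) = 0x36403
s_2 = InvRound(s_1, k_3) = 0xF4C00
s_3 = InvRound(s_2, k_2) = 0x0D820
s_4 = InvRound(s_3, k_1) = 0xF8C11
s_5 = InvRound(s_4, k_0) = 0xF6A28

0xF6A28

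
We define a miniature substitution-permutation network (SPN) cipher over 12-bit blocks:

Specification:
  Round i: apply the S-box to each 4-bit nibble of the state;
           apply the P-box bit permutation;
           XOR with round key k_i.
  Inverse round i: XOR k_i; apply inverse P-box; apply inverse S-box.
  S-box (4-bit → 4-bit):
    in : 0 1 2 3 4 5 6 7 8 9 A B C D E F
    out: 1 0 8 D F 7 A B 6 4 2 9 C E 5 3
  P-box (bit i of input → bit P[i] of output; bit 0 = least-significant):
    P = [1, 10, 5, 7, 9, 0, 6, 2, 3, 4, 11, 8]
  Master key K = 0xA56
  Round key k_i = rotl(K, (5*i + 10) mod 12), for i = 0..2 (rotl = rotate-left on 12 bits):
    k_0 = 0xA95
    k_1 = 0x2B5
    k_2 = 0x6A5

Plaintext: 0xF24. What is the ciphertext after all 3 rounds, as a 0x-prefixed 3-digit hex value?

s_0 = plaintext = 0xF24
s_1 = Round(s_0, k_0) = 0xE2B
s_2 = Round(s_1, k_1) = 0xA3B
s_3 = Round(s_2, k_2) = 0x473

0x473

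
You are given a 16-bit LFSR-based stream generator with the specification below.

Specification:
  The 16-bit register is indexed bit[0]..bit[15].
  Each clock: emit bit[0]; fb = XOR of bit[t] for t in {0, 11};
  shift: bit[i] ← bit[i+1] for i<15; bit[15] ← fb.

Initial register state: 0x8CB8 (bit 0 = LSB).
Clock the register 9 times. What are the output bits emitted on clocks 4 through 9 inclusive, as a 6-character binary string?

111010

reg_0 = 0x8CB8
clock 1: out=0, reg = 0xC65C
clock 2: out=0, reg = 0x632E
clock 3: out=0, reg = 0x3197
clock 4: out=1, reg = 0x98CB
clock 5: out=1, reg = 0x4C65
clock 6: out=1, reg = 0x2632
clock 7: out=0, reg = 0x1319
clock 8: out=1, reg = 0x898C
clock 9: out=0, reg = 0xC4C6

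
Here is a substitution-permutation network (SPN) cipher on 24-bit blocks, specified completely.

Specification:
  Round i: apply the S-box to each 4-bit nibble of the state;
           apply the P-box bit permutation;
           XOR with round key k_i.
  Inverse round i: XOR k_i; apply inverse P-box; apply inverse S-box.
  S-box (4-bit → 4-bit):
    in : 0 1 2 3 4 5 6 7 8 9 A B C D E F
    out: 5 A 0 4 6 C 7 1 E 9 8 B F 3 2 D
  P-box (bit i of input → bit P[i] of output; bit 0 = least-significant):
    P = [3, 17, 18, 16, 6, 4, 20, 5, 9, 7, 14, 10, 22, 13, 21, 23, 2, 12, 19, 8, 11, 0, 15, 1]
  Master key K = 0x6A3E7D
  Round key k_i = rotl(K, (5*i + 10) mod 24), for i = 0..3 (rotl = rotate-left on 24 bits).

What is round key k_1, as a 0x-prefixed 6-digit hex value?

K = 0x6A3E7D
k_0 = rotl(K, (5*0+10) mod 24) = rotl(K, 10) = 0xF9F5A8
k_1 = rotl(K, (5*1+10) mod 24) = rotl(K, 15) = 0x3EB51F

0x3EB51F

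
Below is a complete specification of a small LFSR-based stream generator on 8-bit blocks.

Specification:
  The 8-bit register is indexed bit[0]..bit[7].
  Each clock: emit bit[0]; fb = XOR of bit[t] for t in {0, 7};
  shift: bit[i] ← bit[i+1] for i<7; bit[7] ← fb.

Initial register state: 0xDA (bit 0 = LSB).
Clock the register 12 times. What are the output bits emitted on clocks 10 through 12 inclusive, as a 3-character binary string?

001

reg_0 = 0xDA
clock 1: out=0, reg = 0xED
clock 2: out=1, reg = 0x76
clock 3: out=0, reg = 0x3B
clock 4: out=1, reg = 0x9D
clock 5: out=1, reg = 0x4E
clock 6: out=0, reg = 0x27
clock 7: out=1, reg = 0x93
clock 8: out=1, reg = 0x49
clock 9: out=1, reg = 0xA4
clock 10: out=0, reg = 0xD2
clock 11: out=0, reg = 0xE9
clock 12: out=1, reg = 0x74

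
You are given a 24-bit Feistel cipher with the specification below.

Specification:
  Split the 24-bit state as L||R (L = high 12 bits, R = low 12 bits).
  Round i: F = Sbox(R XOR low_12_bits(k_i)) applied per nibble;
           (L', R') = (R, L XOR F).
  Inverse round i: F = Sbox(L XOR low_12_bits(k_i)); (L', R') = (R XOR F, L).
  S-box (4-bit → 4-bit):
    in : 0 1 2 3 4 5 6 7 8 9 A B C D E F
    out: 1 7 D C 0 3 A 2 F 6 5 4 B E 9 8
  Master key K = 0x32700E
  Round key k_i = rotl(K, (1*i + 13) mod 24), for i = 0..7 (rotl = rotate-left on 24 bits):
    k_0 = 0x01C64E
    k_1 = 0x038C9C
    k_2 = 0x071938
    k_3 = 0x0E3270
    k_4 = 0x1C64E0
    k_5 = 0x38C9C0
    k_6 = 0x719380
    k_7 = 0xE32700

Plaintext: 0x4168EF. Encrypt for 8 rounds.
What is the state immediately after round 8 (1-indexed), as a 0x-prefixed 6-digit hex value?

s_0 = plaintext = 0x4168EF
s_1 = Round(s_0, k_0) = 0x8EFD41
s_2 = Round(s_1, k_1) = 0xD41F01
s_3 = Round(s_2, k_2) = 0xF01787
s_4 = Round(s_3, k_3) = 0x787C83
s_5 = Round(s_4, k_4) = 0xC8382B
s_6 = Round(s_5, k_5) = 0x82BB17
s_7 = Round(s_6, k_6) = 0xB17749
s_8 = Round(s_7, k_7) = 0x749A11

0x749A11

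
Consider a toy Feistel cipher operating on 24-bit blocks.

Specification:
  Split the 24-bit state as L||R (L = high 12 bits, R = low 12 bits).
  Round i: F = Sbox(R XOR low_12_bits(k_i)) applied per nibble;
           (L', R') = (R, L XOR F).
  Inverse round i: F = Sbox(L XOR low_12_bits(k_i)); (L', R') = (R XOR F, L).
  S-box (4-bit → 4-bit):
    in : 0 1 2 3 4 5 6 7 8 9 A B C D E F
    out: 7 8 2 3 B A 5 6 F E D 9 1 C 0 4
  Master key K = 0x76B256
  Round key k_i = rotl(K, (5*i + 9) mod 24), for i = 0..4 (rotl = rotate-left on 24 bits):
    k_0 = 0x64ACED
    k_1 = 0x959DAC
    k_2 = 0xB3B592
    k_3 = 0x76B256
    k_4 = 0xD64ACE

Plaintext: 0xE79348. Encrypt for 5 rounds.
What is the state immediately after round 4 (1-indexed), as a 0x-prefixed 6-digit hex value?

0xD73116

s_0 = plaintext = 0xE79348
s_1 = Round(s_0, k_0) = 0x348AA3
s_2 = Round(s_1, k_1) = 0xAA353C
s_3 = Round(s_2, k_2) = 0x53CD73
s_4 = Round(s_3, k_3) = 0xD73116
s_5 = Round(s_4, k_4) = 0x1164BC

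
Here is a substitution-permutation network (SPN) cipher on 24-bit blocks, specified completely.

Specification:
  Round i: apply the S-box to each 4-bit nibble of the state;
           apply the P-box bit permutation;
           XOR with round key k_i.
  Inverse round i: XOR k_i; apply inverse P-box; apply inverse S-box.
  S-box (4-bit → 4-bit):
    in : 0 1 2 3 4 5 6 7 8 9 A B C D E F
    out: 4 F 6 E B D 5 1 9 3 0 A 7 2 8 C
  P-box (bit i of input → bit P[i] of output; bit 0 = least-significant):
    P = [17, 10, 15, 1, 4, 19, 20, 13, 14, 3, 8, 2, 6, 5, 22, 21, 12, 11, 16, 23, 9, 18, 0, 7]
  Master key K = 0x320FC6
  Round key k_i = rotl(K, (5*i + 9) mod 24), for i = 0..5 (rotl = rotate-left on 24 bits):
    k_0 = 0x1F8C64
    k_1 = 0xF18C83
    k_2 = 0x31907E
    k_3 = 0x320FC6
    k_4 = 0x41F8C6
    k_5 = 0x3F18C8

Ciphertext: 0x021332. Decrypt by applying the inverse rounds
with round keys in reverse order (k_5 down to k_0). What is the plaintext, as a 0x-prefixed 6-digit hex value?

s_0 = ciphertext = 0x021332
s_1 = InvRound(s_0, k_5) = 0x4242CE
s_2 = InvRound(s_1, k_4) = 0x7CADE6
s_3 = InvRound(s_2, k_3) = 0x9A2AB6
s_4 = InvRound(s_3, k_2) = 0x818DB6
s_5 = InvRound(s_4, k_1) = 0x0A3F6A
s_6 = InvRound(s_5, k_0) = 0x96A3FF

0x96A3FF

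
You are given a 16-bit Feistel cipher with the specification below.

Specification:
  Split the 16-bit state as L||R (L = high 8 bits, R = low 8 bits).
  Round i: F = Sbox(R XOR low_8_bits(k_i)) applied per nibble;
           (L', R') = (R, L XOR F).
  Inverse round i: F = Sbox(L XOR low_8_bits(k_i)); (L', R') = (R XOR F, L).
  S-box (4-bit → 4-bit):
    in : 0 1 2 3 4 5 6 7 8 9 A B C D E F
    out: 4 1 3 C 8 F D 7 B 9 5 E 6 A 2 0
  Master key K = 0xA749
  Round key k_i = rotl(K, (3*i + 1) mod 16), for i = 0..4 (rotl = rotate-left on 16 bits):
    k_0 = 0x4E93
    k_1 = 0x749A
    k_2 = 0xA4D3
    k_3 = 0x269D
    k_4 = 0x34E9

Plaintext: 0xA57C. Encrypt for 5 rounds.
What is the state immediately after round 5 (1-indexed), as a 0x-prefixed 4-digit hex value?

s_0 = plaintext = 0xA57C
s_1 = Round(s_0, k_0) = 0x7C85
s_2 = Round(s_1, k_1) = 0x856C
s_3 = Round(s_2, k_2) = 0x6C65
s_4 = Round(s_3, k_3) = 0x6567
s_5 = Round(s_4, k_4) = 0x67D7

0x67D7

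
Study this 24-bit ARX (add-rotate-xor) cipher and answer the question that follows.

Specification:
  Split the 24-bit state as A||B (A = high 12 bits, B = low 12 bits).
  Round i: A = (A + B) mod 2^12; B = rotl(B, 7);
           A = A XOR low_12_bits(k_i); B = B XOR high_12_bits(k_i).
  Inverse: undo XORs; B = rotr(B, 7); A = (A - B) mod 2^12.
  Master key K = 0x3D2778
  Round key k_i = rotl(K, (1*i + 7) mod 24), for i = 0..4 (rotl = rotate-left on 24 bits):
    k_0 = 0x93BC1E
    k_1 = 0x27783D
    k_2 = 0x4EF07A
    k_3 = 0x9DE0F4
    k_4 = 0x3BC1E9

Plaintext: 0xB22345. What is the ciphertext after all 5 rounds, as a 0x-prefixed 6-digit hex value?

0xECBB1A

s_0 = plaintext = 0xB22345
s_1 = Round(s_0, k_0) = 0x279BA1
s_2 = Round(s_1, k_1) = 0x6272AA
s_3 = Round(s_2, k_2) = 0x8AB1FA
s_4 = Round(s_3, k_3) = 0xA514D1
s_5 = Round(s_4, k_4) = 0xECBB1A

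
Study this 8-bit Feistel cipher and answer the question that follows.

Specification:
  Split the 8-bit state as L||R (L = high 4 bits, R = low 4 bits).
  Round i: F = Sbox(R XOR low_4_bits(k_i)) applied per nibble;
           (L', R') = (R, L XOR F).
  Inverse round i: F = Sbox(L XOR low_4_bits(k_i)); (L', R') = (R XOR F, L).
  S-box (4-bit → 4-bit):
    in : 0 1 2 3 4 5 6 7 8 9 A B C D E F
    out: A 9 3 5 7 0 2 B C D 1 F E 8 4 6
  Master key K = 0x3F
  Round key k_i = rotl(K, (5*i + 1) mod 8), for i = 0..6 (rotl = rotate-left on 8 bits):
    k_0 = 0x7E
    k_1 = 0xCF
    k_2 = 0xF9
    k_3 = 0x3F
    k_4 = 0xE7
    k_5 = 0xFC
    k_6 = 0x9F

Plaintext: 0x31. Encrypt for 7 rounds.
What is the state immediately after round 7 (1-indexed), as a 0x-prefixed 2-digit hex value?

s_0 = plaintext = 0x31
s_1 = Round(s_0, k_0) = 0x15
s_2 = Round(s_1, k_1) = 0x50
s_3 = Round(s_2, k_2) = 0x08
s_4 = Round(s_3, k_3) = 0x8B
s_5 = Round(s_4, k_4) = 0xB6
s_6 = Round(s_5, k_5) = 0x6A
s_7 = Round(s_6, k_6) = 0xA6

0xA6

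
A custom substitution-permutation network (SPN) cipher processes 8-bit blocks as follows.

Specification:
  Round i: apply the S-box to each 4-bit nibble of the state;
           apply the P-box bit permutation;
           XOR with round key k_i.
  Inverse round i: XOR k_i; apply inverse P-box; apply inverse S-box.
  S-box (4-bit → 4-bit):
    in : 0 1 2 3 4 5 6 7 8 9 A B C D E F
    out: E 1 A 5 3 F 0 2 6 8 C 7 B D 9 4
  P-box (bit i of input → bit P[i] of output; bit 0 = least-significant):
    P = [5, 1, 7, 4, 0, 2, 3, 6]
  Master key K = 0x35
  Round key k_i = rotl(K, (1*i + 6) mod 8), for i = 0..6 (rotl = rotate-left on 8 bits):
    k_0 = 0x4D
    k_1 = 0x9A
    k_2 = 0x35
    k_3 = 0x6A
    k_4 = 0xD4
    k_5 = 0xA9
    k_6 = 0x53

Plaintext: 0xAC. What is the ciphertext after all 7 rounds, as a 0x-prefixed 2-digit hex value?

s_0 = plaintext = 0xAC
s_1 = Round(s_0, k_0) = 0x37
s_2 = Round(s_1, k_1) = 0x91
s_3 = Round(s_2, k_2) = 0x55
s_4 = Round(s_3, k_3) = 0x95
s_5 = Round(s_4, k_4) = 0x26
s_6 = Round(s_5, k_5) = 0xED
s_7 = Round(s_6, k_6) = 0xA2

0xA2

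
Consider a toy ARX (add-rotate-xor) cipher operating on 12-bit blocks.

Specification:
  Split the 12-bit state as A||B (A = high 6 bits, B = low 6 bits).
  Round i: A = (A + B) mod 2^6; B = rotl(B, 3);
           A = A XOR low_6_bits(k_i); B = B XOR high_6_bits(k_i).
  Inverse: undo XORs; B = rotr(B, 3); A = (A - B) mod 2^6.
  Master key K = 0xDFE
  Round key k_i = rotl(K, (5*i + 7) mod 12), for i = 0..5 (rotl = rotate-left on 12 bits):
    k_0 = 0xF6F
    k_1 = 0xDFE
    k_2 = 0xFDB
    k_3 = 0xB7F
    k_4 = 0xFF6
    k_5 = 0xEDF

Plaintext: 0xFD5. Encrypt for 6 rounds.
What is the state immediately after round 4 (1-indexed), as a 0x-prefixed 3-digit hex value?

s_0 = plaintext = 0xFD5
s_1 = Round(s_0, k_0) = 0xED7
s_2 = Round(s_1, k_1) = 0xB0D
s_3 = Round(s_2, k_2) = 0x896
s_4 = Round(s_3, k_3) = 0x1DF
s_5 = Round(s_4, k_4) = 0x404
s_6 = Round(s_5, k_5) = 0x2DB

0x1DF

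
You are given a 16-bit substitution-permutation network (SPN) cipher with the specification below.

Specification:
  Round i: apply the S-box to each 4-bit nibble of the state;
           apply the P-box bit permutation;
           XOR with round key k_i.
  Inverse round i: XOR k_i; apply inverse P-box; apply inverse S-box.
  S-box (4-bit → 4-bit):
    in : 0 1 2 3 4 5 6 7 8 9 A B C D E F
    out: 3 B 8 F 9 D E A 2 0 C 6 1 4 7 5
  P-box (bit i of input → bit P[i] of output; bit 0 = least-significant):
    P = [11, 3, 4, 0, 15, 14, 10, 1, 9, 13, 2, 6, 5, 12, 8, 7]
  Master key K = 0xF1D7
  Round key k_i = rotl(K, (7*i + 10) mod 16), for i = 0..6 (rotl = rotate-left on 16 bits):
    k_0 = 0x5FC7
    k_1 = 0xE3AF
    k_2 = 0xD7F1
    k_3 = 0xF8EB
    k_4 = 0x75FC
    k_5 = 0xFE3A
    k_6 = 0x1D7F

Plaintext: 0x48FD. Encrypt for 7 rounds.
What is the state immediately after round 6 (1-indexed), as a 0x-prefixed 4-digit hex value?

0xBA74

s_0 = plaintext = 0x48FD
s_1 = Round(s_0, k_0) = 0xFB77
s_2 = Round(s_1, k_1) = 0x8280
s_3 = Round(s_2, k_2) = 0x8FB9
s_4 = Round(s_3, k_3) = 0xAEEF
s_5 = Round(s_4, k_4) = 0x9A68
s_6 = Round(s_5, k_5) = 0xBA74
s_7 = Round(s_6, k_6) = 0x4438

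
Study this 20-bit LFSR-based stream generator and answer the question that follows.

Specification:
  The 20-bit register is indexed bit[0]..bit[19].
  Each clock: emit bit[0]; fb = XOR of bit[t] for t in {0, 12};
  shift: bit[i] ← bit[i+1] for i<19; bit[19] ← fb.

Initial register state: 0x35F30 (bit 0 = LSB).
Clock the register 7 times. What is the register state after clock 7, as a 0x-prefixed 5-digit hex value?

0x0A6BE

reg_0 = 0x35F30
clock 1: out=0, reg = 0x9AF98
clock 2: out=0, reg = 0x4D7CC
clock 3: out=0, reg = 0xA6BE6
clock 4: out=0, reg = 0x535F3
clock 5: out=1, reg = 0x29AF9
clock 6: out=1, reg = 0x14D7C
clock 7: out=0, reg = 0x0A6BE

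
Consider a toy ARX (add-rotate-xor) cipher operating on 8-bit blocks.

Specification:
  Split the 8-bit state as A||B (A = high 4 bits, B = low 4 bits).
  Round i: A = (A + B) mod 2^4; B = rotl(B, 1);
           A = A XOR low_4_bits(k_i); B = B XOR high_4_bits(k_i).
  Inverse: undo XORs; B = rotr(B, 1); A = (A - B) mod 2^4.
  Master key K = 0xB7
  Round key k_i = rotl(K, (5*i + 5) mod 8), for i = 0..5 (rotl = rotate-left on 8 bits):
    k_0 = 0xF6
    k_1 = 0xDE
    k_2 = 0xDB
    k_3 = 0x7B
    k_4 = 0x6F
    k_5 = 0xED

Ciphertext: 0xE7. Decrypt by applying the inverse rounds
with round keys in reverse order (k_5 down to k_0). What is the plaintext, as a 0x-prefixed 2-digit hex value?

0xC1

s_0 = ciphertext = 0xE7
s_1 = InvRound(s_0, k_5) = 0x7C
s_2 = InvRound(s_1, k_4) = 0x35
s_3 = InvRound(s_2, k_3) = 0x71
s_4 = InvRound(s_3, k_2) = 0x66
s_5 = InvRound(s_4, k_1) = 0xBD
s_6 = InvRound(s_5, k_0) = 0xC1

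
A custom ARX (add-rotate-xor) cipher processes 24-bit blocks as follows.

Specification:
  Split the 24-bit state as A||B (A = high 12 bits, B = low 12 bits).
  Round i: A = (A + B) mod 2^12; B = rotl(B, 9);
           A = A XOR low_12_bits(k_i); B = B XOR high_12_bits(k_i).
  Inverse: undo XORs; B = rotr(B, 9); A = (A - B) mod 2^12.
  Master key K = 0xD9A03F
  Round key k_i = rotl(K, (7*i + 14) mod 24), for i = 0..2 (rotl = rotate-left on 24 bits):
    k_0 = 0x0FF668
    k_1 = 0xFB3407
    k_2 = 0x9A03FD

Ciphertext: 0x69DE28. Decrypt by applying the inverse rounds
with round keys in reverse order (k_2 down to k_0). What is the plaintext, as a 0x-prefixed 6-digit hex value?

s_0 = ciphertext = 0x69DE28
s_1 = InvRound(s_0, k_2) = 0x91DC43
s_2 = InvRound(s_1, k_1) = 0xD99F81
s_3 = InvRound(s_2, k_0) = 0xFFABF7

0xFFABF7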